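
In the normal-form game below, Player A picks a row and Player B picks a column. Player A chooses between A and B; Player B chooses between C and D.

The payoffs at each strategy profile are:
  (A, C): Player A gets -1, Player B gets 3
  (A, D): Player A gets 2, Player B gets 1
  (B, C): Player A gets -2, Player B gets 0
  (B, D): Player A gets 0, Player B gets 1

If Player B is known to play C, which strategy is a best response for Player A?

Against C, Player A earns -1 from A and -2 from B.
So A is the best response.

A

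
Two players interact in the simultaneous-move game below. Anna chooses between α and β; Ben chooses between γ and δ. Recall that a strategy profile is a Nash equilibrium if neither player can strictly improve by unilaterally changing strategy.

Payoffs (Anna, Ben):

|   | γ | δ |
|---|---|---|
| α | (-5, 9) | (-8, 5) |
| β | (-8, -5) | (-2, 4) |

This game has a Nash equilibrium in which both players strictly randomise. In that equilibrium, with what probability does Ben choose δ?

Let q be the probability that Ben plays γ. In a completely mixed equilibrium, Anna must be indifferent between α and β.
Anna's expected payoff from α is −5q − 8(1−q); from β it is −8q − 2(1−q).
Setting these equal: 3q − 8 = −6q − 2, so q = 2/3.
Therefore Ben plays δ with probability 1 − 2/3 = 1/3.

1/3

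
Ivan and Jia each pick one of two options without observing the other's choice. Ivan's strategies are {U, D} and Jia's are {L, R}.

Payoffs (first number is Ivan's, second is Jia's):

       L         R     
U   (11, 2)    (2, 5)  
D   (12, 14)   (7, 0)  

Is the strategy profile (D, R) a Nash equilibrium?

No

At (D, R), Ivan earns 7; switching to U would give 2, so Ivan has no profitable deviation.
Jia earns 0; switching to L would give 14, so Jia would deviate.
Since at least one player can profitably deviate, this is not a Nash equilibrium.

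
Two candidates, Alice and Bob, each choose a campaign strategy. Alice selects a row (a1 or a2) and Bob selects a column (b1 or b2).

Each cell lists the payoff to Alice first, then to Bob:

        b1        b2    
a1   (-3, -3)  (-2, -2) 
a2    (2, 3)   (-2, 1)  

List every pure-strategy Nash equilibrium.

(a1, b2) and (a2, b1)

(a1, b1): Alice prefers a2 (2 > -3); Bob prefers b2 (-2 > -3) — not an equilibrium.
(a1, b2): Alice gets -2 ≥ -2 from a2, and Bob gets -2 ≥ -3 from b1 — Nash equilibrium.
(a2, b1): Alice gets 2 ≥ -3 from a1, and Bob gets 3 ≥ 1 from b2 — Nash equilibrium.
(a2, b2): Bob prefers b1 (3 > 1) — not an equilibrium.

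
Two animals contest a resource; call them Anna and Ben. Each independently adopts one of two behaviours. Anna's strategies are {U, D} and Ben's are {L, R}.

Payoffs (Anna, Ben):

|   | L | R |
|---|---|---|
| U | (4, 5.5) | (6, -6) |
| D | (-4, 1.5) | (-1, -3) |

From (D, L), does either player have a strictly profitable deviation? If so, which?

Anna at (D, L) earns -4; deviating to U yields 4 — a strict improvement.
Ben earns 1.5; deviating to R yields -3 — not better.
Only Anna has a strictly profitable deviation.

Anna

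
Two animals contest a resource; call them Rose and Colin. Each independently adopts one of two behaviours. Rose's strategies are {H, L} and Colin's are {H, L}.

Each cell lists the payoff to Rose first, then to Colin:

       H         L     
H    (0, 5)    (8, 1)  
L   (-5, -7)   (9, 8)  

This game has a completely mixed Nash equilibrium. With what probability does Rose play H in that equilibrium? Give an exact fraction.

Let x be the probability that Rose plays H. In a completely mixed equilibrium, Colin must be indifferent between H and L.
Colin's expected payoff from H is 5x − 7(1−x); from L it is x + 8(1−x).
Setting these equal: 12x − 7 = −7x + 8, so x = 15/19.

15/19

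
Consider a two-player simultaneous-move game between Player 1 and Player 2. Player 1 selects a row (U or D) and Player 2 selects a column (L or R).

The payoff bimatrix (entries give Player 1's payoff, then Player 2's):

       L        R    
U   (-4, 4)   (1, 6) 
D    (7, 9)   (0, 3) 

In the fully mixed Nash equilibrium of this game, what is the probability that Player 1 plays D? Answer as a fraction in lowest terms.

1/4

Let r be the probability that Player 1 plays U. In a completely mixed equilibrium, Player 2 must be indifferent between L and R.
Player 2's expected payoff from L is 4r + 9(1−r); from R it is 6r + 3(1−r).
Setting these equal: −5r + 9 = 3r + 3, so r = 3/4.
Therefore Player 1 plays D with probability 1 − 3/4 = 1/4.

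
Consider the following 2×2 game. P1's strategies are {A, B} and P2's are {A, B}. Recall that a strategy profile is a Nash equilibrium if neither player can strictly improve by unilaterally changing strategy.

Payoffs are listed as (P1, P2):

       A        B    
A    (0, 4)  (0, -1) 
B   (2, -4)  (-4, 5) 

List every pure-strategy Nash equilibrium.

none

(A, A): P1 prefers B (2 > 0) — not an equilibrium.
(A, B): P2 prefers A (4 > -1) — not an equilibrium.
(B, A): P2 prefers B (5 > -4) — not an equilibrium.
(B, B): P1 prefers A (0 > -4) — not an equilibrium.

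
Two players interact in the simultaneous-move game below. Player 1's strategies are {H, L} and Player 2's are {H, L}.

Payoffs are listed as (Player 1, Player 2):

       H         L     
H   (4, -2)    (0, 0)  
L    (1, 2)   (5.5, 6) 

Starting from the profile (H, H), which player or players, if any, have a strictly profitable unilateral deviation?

Player 2

Player 1 at (H, H) earns 4; deviating to L yields 1 — not better.
Player 2 earns -2; deviating to L yields 0 — a strict improvement.
Only Player 2 has a strictly profitable deviation.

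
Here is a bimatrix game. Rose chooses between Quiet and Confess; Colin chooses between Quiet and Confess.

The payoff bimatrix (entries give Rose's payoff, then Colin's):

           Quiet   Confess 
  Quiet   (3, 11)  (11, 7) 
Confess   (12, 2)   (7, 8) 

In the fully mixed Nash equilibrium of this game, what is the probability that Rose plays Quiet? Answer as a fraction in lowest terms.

3/5

Let r be the probability that Rose plays Quiet. In a completely mixed equilibrium, Colin must be indifferent between Quiet and Confess.
Colin's expected payoff from Quiet is 11r + 2(1−r); from Confess it is 7r + 8(1−r).
Setting these equal: 9r + 2 = −r + 8, so r = 3/5.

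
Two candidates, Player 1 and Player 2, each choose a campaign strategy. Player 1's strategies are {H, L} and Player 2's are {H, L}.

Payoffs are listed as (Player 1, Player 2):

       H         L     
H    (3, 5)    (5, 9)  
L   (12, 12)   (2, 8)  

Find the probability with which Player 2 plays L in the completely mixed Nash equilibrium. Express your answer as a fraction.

Let c be the probability that Player 2 plays H. In a completely mixed equilibrium, Player 1 must be indifferent between H and L.
Player 1's expected payoff from H is 3c + 5(1−c); from L it is 12c + 2(1−c).
Setting these equal: −2c + 5 = 10c + 2, so c = 1/4.
Therefore Player 2 plays L with probability 1 − 1/4 = 3/4.

3/4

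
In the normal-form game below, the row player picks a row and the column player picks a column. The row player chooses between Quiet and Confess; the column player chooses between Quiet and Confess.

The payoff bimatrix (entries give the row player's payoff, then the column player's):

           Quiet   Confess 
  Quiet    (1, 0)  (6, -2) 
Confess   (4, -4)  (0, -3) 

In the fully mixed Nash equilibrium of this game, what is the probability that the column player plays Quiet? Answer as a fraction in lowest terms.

Let q be the probability that the column player plays Quiet. In a completely mixed equilibrium, the row player must be indifferent between Quiet and Confess.
The row player's expected payoff from Quiet is q + 6(1−q); from Confess it is 4q.
Setting these equal: −5q + 6 = 4q, so q = 2/3.

2/3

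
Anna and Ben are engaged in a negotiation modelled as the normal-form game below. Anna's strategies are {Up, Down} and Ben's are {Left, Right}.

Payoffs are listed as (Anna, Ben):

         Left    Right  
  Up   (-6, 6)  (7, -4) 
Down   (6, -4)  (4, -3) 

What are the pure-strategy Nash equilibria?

(Up, Left): Anna prefers Down (6 > -6) — not an equilibrium.
(Up, Right): Ben prefers Left (6 > -4) — not an equilibrium.
(Down, Left): Ben prefers Right (-3 > -4) — not an equilibrium.
(Down, Right): Anna prefers Up (7 > 4) — not an equilibrium.

none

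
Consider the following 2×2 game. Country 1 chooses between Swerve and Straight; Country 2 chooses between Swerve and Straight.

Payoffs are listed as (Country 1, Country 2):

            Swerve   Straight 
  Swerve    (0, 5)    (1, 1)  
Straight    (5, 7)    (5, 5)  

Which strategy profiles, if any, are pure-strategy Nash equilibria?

(Straight, Swerve)

(Swerve, Swerve): Country 1 prefers Straight (5 > 0) — not an equilibrium.
(Swerve, Straight): Country 1 prefers Straight (5 > 1); Country 2 prefers Swerve (5 > 1) — not an equilibrium.
(Straight, Swerve): Country 1 gets 5 ≥ 0 from Swerve, and Country 2 gets 7 ≥ 5 from Straight — Nash equilibrium.
(Straight, Straight): Country 2 prefers Swerve (7 > 5) — not an equilibrium.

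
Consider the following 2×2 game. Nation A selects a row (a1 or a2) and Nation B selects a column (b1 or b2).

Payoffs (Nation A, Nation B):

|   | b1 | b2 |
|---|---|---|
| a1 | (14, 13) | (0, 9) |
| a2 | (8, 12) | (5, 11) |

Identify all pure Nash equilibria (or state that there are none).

(a1, b1): Nation A gets 14 ≥ 8 from a2, and Nation B gets 13 ≥ 9 from b2 — Nash equilibrium.
(a1, b2): Nation A prefers a2 (5 > 0); Nation B prefers b1 (13 > 9) — not an equilibrium.
(a2, b1): Nation A prefers a1 (14 > 8) — not an equilibrium.
(a2, b2): Nation B prefers b1 (12 > 11) — not an equilibrium.

(a1, b1)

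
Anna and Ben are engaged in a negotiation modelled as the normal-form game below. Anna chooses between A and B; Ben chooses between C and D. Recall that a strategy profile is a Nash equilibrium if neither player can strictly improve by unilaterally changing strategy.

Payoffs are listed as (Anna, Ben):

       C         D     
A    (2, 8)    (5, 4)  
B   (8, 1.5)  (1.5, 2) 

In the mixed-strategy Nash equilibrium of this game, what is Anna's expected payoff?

First find y, the probability Ben plays C, from Anna's indifference between A and B: 2y + 5(1−y) = 8y + 1.5(1−y), giving y = 7/19.
Since Anna is indifferent in equilibrium, Anna's expected payoff equals the payoff from either row against (7/19, 12/19). Using A: 2(7/19) + 5(12/19) = 74/19.

74/19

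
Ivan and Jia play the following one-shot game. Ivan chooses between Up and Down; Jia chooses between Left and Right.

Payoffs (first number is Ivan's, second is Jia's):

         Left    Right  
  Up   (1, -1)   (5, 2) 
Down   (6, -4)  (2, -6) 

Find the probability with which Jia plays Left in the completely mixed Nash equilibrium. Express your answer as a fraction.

3/8

Let c be the probability that Jia plays Left. In a completely mixed equilibrium, Ivan must be indifferent between Up and Down.
Ivan's expected payoff from Up is c + 5(1−c); from Down it is 6c + 2(1−c).
Setting these equal: −4c + 5 = 4c + 2, so c = 3/8.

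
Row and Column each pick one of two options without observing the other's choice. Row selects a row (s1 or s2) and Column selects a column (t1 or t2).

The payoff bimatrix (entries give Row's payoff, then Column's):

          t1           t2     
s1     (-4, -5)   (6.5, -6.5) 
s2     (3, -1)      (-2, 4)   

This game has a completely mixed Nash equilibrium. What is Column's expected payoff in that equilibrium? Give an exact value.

-53/13

First find x, the probability Row plays s1, from Column's indifference between t1 and t2: −5x − (1−x) = −6.5x + 4(1−x), giving x = 10/13.
Since Column is indifferent in equilibrium, Column's expected payoff equals the payoff from either column against (10/13, 3/13). Using t1: −5(10/13) − (3/13) = -53/13.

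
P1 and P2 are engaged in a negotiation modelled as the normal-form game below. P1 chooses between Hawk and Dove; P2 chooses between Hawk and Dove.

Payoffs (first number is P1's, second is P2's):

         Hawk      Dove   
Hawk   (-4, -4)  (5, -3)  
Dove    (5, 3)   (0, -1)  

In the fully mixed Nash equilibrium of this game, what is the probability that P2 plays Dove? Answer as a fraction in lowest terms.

9/14

Let y be the probability that P2 plays Hawk. In a completely mixed equilibrium, P1 must be indifferent between Hawk and Dove.
P1's expected payoff from Hawk is −4y + 5(1−y); from Dove it is 5y.
Setting these equal: −9y + 5 = 5y, so y = 5/14.
Therefore P2 plays Dove with probability 1 − 5/14 = 9/14.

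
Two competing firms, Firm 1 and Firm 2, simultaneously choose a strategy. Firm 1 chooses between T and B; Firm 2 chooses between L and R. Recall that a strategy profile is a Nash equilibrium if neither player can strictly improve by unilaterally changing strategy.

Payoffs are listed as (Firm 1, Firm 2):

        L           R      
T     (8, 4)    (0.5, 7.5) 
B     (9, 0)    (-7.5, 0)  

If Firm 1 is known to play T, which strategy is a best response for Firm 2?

R

Against T, Firm 2 earns 4 from L and 7.5 from R.
So R is the best response.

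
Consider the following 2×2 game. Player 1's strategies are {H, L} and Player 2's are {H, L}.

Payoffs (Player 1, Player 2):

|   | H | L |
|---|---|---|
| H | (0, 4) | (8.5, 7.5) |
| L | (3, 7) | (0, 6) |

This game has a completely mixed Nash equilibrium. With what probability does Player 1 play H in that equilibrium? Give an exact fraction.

2/9

Let x be the probability that Player 1 plays H. In a completely mixed equilibrium, Player 2 must be indifferent between H and L.
Player 2's expected payoff from H is 4x + 7(1−x); from L it is 7.5x + 6(1−x).
Setting these equal: −3x + 7 = 1.5x + 6, so x = 2/9.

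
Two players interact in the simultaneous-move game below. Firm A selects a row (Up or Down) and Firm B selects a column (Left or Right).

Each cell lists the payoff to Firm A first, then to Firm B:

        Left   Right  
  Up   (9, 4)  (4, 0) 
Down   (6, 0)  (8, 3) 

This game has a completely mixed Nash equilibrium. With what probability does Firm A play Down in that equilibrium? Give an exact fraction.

Let p be the probability that Firm A plays Up. In a completely mixed equilibrium, Firm B must be indifferent between Left and Right.
Firm B's expected payoff from Left is 4p; from Right it is 3(1−p).
Setting these equal: 4p = −3p + 3, so p = 3/7.
Therefore Firm A plays Down with probability 1 − 3/7 = 4/7.

4/7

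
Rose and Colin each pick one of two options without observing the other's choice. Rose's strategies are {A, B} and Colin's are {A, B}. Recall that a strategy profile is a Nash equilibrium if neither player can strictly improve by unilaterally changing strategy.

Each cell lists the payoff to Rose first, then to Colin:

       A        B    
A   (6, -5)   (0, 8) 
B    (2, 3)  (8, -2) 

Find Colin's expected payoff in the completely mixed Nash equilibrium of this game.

7/9

First find x, the probability Rose plays A, from Colin's indifference between A and B: −5x + 3(1−x) = 8x − 2(1−x), giving x = 5/18.
Since Colin is indifferent in equilibrium, Colin's expected payoff equals the payoff from either column against (5/18, 13/18). Using A: −5(5/18) + 3(13/18) = 7/9.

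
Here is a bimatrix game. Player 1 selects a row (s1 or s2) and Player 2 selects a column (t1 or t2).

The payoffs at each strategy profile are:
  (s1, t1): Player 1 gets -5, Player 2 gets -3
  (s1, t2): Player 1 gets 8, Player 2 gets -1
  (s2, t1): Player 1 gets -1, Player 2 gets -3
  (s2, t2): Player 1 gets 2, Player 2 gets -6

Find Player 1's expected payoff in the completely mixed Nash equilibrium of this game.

1/5

First find y, the probability Player 2 plays t1, from Player 1's indifference between s1 and s2: −5y + 8(1−y) = −y + 2(1−y), giving y = 3/5.
Since Player 1 is indifferent in equilibrium, Player 1's expected payoff equals the payoff from either row against (3/5, 2/5). Using s1: −5(3/5) + 8(2/5) = 1/5.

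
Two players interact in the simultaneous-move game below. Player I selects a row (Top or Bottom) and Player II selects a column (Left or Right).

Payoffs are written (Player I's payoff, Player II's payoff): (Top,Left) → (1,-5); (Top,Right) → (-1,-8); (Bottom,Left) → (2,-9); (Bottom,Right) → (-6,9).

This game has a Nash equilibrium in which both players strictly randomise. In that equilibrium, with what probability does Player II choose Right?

1/6

Let q be the probability that Player II plays Left. In a completely mixed equilibrium, Player I must be indifferent between Top and Bottom.
Player I's expected payoff from Top is q − (1−q); from Bottom it is 2q − 6(1−q).
Setting these equal: 2q − 1 = 8q − 6, so q = 5/6.
Therefore Player II plays Right with probability 1 − 5/6 = 1/6.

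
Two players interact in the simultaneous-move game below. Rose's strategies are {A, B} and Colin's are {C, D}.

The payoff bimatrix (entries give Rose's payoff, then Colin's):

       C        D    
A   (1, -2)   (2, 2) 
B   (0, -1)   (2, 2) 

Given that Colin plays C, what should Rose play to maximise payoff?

A

Against C, Rose earns 1 from A and 0 from B.
So A is the best response.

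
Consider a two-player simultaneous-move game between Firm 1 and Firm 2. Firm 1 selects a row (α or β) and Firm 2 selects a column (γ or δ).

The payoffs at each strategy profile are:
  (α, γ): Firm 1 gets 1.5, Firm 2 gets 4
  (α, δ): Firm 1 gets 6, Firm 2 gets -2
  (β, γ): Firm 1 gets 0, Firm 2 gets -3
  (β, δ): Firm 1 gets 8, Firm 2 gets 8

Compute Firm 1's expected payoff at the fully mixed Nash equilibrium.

24/7

First find y, the probability Firm 2 plays γ, from Firm 1's indifference between α and β: 1.5y + 6(1−y) = 8(1−y), giving y = 4/7.
Since Firm 1 is indifferent in equilibrium, Firm 1's expected payoff equals the payoff from either row against (4/7, 3/7). Using α: 1.5(4/7) + 6(3/7) = 24/7.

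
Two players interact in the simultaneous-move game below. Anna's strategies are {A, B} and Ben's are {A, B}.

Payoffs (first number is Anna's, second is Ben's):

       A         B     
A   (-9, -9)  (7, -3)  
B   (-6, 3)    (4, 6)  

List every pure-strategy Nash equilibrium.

(A, A): Anna prefers B (-6 > -9); Ben prefers B (-3 > -9) — not an equilibrium.
(A, B): Anna gets 7 ≥ 4 from B, and Ben gets -3 ≥ -9 from A — Nash equilibrium.
(B, A): Ben prefers B (6 > 3) — not an equilibrium.
(B, B): Anna prefers A (7 > 4) — not an equilibrium.

(A, B)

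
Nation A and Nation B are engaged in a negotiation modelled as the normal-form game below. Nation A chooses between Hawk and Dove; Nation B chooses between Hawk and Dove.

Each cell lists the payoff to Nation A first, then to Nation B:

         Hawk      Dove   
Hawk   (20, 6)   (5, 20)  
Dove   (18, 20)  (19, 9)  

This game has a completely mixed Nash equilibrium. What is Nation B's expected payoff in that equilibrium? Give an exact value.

First find p, the probability Nation A plays Hawk, from Nation B's indifference between Hawk and Dove: 6p + 20(1−p) = 20p + 9(1−p), giving p = 11/25.
Since Nation B is indifferent in equilibrium, Nation B's expected payoff equals the payoff from either column against (11/25, 14/25). Using Hawk: 6(11/25) + 20(14/25) = 346/25.

346/25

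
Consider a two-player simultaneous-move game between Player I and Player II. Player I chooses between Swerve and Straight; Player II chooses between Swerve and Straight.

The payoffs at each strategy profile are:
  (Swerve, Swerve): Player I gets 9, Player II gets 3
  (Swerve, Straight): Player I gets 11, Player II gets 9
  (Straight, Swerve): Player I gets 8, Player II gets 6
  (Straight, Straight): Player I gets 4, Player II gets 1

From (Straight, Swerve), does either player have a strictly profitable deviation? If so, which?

Player I at (Straight, Swerve) earns 8; deviating to Swerve yields 9 — a strict improvement.
Player II earns 6; deviating to Straight yields 1 — not better.
Only Player I has a strictly profitable deviation.

Player I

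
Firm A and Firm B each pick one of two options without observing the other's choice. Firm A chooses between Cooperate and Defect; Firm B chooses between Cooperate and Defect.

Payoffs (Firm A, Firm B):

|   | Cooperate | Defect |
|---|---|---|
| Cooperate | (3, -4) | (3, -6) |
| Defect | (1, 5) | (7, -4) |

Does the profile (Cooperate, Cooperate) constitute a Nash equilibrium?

Yes

At (Cooperate, Cooperate), Firm A earns 3; switching to Defect would give 1, so Firm A has no profitable deviation.
Firm B earns -4; switching to Defect would give -6, so Firm B has no profitable deviation.
Neither player can gain by a unilateral deviation, so this profile is a Nash equilibrium.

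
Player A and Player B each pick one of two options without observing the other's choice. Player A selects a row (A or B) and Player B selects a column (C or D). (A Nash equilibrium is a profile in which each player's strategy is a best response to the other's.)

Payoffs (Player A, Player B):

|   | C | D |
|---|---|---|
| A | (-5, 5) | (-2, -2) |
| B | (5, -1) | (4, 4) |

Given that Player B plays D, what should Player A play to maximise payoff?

B

Against D, Player A earns -2 from A and 4 from B.
So B is the best response.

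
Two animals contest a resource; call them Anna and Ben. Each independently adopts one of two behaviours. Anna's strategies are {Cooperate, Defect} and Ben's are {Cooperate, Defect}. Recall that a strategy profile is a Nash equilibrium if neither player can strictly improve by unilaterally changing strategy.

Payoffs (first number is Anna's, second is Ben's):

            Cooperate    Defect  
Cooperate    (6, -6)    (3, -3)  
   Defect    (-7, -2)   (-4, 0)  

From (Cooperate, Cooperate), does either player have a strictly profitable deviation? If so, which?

Ben

Anna at (Cooperate, Cooperate) earns 6; deviating to Defect yields -7 — not better.
Ben earns -6; deviating to Defect yields -3 — a strict improvement.
Only Ben has a strictly profitable deviation.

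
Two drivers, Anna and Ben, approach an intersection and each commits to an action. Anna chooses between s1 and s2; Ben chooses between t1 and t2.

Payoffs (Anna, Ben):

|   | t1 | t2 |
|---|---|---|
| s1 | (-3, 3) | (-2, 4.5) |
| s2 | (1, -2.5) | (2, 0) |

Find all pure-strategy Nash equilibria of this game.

(s1, t1): Anna prefers s2 (1 > -3); Ben prefers t2 (4.5 > 3) — not an equilibrium.
(s1, t2): Anna prefers s2 (2 > -2) — not an equilibrium.
(s2, t1): Ben prefers t2 (0 > -2.5) — not an equilibrium.
(s2, t2): Anna gets 2 ≥ -2 from s1, and Ben gets 0 ≥ -2.5 from t1 — Nash equilibrium.

(s2, t2)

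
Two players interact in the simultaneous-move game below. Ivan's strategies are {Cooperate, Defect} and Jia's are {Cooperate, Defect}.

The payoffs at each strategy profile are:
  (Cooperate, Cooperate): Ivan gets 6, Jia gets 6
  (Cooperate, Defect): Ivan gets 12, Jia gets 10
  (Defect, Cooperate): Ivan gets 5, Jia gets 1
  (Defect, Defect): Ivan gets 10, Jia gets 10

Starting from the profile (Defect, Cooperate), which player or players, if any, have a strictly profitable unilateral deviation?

Ivan at (Defect, Cooperate) earns 5; deviating to Cooperate yields 6 — a strict improvement.
Jia earns 1; deviating to Defect yields 10 — a strict improvement.
Both Ivan and Jia have strictly profitable deviations.

Both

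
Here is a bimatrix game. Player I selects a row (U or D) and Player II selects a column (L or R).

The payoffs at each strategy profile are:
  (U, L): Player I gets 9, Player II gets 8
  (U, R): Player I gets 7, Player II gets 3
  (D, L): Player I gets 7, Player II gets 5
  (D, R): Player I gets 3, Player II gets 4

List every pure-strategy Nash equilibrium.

(U, L)

(U, L): Player I gets 9 ≥ 7 from D, and Player II gets 8 ≥ 3 from R — Nash equilibrium.
(U, R): Player II prefers L (8 > 3) — not an equilibrium.
(D, L): Player I prefers U (9 > 7) — not an equilibrium.
(D, R): Player I prefers U (7 > 3); Player II prefers L (5 > 4) — not an equilibrium.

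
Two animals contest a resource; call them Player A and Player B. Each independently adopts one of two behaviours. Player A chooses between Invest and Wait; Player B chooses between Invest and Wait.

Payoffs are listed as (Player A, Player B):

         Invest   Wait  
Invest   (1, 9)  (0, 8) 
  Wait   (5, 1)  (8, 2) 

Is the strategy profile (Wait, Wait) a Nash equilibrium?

Yes

At (Wait, Wait), Player A earns 8; switching to Invest would give 0, so Player A has no profitable deviation.
Player B earns 2; switching to Invest would give 1, so Player B has no profitable deviation.
Neither player can gain by a unilateral deviation, so this profile is a Nash equilibrium.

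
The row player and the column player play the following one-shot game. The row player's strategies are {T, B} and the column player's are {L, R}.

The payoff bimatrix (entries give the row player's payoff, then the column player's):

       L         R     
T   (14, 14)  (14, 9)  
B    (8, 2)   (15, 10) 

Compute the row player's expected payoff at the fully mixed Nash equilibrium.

First find q, the probability the column player plays L, from the row player's indifference between T and B: 14q + 14(1−q) = 8q + 15(1−q), giving q = 1/7.
Since the row player is indifferent in equilibrium, the row player's expected payoff equals the payoff from either row against (1/7, 6/7). Using T: 14(1/7) + 14(6/7) = 14.

14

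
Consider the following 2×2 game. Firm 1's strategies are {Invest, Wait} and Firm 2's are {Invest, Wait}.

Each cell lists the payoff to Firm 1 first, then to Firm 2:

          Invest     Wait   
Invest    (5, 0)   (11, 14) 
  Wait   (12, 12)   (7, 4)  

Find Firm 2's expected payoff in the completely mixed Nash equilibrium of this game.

84/11

First find p, the probability Firm 1 plays Invest, from Firm 2's indifference between Invest and Wait: 12(1−p) = 14p + 4(1−p), giving p = 4/11.
Since Firm 2 is indifferent in equilibrium, Firm 2's expected payoff equals the payoff from either column against (4/11, 7/11). Using Invest: 12(7/11) = 84/11.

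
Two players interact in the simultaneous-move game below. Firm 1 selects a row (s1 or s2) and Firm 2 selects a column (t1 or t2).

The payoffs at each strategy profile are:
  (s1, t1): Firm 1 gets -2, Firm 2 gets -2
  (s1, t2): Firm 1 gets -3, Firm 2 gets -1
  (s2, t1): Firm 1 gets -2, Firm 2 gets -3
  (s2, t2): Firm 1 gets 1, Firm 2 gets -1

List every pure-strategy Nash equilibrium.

(s2, t2)

(s1, t1): Firm 2 prefers t2 (-1 > -2) — not an equilibrium.
(s1, t2): Firm 1 prefers s2 (1 > -3) — not an equilibrium.
(s2, t1): Firm 2 prefers t2 (-1 > -3) — not an equilibrium.
(s2, t2): Firm 1 gets 1 ≥ -3 from s1, and Firm 2 gets -1 ≥ -3 from t1 — Nash equilibrium.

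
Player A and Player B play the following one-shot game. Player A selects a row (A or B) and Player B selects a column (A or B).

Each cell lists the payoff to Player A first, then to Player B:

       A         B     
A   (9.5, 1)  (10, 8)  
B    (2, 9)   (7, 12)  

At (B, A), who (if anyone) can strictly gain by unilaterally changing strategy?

Player A at (B, A) earns 2; deviating to A yields 9.5 — a strict improvement.
Player B earns 9; deviating to B yields 12 — a strict improvement.
Both Player A and Player B have strictly profitable deviations.

Both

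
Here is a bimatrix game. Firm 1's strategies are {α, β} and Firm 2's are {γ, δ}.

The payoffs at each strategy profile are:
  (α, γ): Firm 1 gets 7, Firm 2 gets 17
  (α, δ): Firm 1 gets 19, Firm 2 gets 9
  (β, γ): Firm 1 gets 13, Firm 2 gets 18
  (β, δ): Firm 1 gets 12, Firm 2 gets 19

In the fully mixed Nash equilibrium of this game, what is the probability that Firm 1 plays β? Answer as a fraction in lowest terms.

8/9

Let r be the probability that Firm 1 plays α. In a completely mixed equilibrium, Firm 2 must be indifferent between γ and δ.
Firm 2's expected payoff from γ is 17r + 18(1−r); from δ it is 9r + 19(1−r).
Setting these equal: −r + 18 = −10r + 19, so r = 1/9.
Therefore Firm 1 plays β with probability 1 − 1/9 = 8/9.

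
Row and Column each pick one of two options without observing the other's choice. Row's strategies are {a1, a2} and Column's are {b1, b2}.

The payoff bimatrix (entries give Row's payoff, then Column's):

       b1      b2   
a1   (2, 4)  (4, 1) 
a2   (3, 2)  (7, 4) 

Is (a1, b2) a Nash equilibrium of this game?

No

At (a1, b2), Row earns 4; switching to a2 would give 7, so Row would deviate.
Column earns 1; switching to b1 would give 4, so Column would deviate.
Since at least one player can profitably deviate, this is not a Nash equilibrium.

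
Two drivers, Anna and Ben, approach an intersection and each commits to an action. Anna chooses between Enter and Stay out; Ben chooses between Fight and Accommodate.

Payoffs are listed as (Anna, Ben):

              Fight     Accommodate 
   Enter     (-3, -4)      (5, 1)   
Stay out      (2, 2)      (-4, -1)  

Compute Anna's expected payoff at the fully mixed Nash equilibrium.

-1/7

First find q, the probability Ben plays Fight, from Anna's indifference between Enter and Stay out: −3q + 5(1−q) = 2q − 4(1−q), giving q = 9/14.
Since Anna is indifferent in equilibrium, Anna's expected payoff equals the payoff from either row against (9/14, 5/14). Using Enter: −3(9/14) + 5(5/14) = -1/7.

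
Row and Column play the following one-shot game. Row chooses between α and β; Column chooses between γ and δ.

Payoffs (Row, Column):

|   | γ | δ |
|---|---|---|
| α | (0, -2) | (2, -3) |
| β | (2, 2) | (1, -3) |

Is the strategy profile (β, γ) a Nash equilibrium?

Yes

At (β, γ), Row earns 2; switching to α would give 0, so Row has no profitable deviation.
Column earns 2; switching to δ would give -3, so Column has no profitable deviation.
Neither player can gain by a unilateral deviation, so this profile is a Nash equilibrium.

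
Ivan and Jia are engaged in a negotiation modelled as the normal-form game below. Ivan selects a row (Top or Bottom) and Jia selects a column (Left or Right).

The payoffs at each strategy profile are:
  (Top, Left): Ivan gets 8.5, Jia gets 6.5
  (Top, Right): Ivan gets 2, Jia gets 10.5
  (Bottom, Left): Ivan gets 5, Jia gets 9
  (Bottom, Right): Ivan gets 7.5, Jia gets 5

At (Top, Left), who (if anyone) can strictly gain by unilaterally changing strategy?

Ivan at (Top, Left) earns 8.5; deviating to Bottom yields 5 — not better.
Jia earns 6.5; deviating to Right yields 10.5 — a strict improvement.
Only Jia has a strictly profitable deviation.

Jia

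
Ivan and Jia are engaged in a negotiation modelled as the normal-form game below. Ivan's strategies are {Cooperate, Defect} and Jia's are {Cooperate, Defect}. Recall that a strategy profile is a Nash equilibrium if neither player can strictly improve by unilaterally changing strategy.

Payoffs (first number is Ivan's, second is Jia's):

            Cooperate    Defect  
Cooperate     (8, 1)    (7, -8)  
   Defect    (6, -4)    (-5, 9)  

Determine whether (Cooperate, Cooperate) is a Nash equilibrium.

Yes

At (Cooperate, Cooperate), Ivan earns 8; switching to Defect would give 6, so Ivan has no profitable deviation.
Jia earns 1; switching to Defect would give -8, so Jia has no profitable deviation.
Neither player can gain by a unilateral deviation, so this profile is a Nash equilibrium.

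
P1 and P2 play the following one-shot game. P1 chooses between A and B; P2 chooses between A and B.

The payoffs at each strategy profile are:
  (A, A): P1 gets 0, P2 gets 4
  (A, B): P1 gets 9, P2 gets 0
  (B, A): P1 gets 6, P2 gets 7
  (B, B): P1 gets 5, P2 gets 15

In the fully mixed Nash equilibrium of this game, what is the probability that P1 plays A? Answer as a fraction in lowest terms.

2/3

Let r be the probability that P1 plays A. In a completely mixed equilibrium, P2 must be indifferent between A and B.
P2's expected payoff from A is 4r + 7(1−r); from B it is 15(1−r).
Setting these equal: −3r + 7 = −15r + 15, so r = 2/3.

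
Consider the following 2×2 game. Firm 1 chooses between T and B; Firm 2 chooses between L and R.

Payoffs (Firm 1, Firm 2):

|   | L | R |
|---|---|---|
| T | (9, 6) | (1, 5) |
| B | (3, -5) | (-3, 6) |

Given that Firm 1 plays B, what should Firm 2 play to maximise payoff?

Against B, Firm 2 earns -5 from L and 6 from R.
So R is the best response.

R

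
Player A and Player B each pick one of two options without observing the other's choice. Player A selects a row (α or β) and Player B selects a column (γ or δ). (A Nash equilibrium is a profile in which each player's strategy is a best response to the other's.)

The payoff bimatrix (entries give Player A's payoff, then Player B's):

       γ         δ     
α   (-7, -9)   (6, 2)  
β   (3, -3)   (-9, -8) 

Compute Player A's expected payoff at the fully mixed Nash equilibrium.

-9/5

First find y, the probability Player B plays γ, from Player A's indifference between α and β: −7y + 6(1−y) = 3y − 9(1−y), giving y = 3/5.
Since Player A is indifferent in equilibrium, Player A's expected payoff equals the payoff from either row against (3/5, 2/5). Using α: −7(3/5) + 6(2/5) = -9/5.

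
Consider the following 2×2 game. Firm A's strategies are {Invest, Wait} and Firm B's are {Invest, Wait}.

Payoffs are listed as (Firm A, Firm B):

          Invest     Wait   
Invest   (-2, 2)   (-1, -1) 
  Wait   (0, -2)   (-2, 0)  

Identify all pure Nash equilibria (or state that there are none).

none

(Invest, Invest): Firm A prefers Wait (0 > -2) — not an equilibrium.
(Invest, Wait): Firm B prefers Invest (2 > -1) — not an equilibrium.
(Wait, Invest): Firm B prefers Wait (0 > -2) — not an equilibrium.
(Wait, Wait): Firm A prefers Invest (-1 > -2) — not an equilibrium.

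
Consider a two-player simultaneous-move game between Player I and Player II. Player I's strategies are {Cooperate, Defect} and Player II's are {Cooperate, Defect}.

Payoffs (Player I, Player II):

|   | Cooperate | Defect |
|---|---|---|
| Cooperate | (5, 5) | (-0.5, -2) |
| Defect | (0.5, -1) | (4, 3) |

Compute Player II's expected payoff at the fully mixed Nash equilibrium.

First find x, the probability Player I plays Cooperate, from Player II's indifference between Cooperate and Defect: 5x − (1−x) = −2x + 3(1−x), giving x = 4/11.
Since Player II is indifferent in equilibrium, Player II's expected payoff equals the payoff from either column against (4/11, 7/11). Using Cooperate: 5(4/11) − (7/11) = 13/11.

13/11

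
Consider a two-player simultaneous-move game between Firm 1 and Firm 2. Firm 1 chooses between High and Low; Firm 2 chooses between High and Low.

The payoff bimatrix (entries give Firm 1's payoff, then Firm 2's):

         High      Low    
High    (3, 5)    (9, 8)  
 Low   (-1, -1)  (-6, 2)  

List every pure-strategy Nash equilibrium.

(High, Low)

(High, High): Firm 2 prefers Low (8 > 5) — not an equilibrium.
(High, Low): Firm 1 gets 9 ≥ -6 from Low, and Firm 2 gets 8 ≥ 5 from High — Nash equilibrium.
(Low, High): Firm 1 prefers High (3 > -1); Firm 2 prefers Low (2 > -1) — not an equilibrium.
(Low, Low): Firm 1 prefers High (9 > -6) — not an equilibrium.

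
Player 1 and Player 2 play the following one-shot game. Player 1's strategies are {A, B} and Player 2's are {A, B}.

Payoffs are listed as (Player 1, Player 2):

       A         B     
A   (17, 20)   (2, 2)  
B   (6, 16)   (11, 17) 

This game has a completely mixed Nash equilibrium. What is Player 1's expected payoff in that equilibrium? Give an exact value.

First find y, the probability Player 2 plays A, from Player 1's indifference between A and B: 17y + 2(1−y) = 6y + 11(1−y), giving y = 9/20.
Since Player 1 is indifferent in equilibrium, Player 1's expected payoff equals the payoff from either row against (9/20, 11/20). Using A: 17(9/20) + 2(11/20) = 35/4.

35/4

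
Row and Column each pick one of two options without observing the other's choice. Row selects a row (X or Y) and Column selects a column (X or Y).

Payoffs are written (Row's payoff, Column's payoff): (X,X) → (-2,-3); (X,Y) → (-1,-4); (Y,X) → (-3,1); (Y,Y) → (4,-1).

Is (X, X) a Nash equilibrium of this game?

At (X, X), Row earns -2; switching to Y would give -3, so Row has no profitable deviation.
Column earns -3; switching to Y would give -4, so Column has no profitable deviation.
Neither player can gain by a unilateral deviation, so this profile is a Nash equilibrium.

Yes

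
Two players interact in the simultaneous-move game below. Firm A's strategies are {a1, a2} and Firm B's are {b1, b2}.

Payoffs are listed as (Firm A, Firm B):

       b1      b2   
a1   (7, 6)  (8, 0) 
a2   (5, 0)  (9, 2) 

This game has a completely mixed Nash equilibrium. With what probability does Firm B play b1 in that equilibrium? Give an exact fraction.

Let c be the probability that Firm B plays b1. In a completely mixed equilibrium, Firm A must be indifferent between a1 and a2.
Firm A's expected payoff from a1 is 7c + 8(1−c); from a2 it is 5c + 9(1−c).
Setting these equal: −c + 8 = −4c + 9, so c = 1/3.

1/3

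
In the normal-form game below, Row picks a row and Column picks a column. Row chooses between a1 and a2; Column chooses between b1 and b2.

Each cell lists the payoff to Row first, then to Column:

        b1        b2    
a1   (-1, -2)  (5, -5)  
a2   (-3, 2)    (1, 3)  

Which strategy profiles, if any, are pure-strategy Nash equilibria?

(a1, b1): Row gets -1 ≥ -3 from a2, and Column gets -2 ≥ -5 from b2 — Nash equilibrium.
(a1, b2): Column prefers b1 (-2 > -5) — not an equilibrium.
(a2, b1): Row prefers a1 (-1 > -3); Column prefers b2 (3 > 2) — not an equilibrium.
(a2, b2): Row prefers a1 (5 > 1) — not an equilibrium.

(a1, b1)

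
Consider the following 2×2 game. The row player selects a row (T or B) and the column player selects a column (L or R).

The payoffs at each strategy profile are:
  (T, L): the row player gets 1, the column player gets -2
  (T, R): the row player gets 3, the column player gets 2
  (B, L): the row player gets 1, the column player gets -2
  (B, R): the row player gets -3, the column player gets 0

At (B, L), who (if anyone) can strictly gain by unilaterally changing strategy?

The row player at (B, L) earns 1; deviating to T yields 1 — not better.
The column player earns -2; deviating to R yields 0 — a strict improvement.
Only the column player has a strictly profitable deviation.

The column player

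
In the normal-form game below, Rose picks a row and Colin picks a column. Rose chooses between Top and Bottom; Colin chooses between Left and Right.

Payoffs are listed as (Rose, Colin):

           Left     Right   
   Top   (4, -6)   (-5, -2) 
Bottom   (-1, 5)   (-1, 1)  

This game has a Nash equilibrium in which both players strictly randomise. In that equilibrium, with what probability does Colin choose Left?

Let y be the probability that Colin plays Left. In a completely mixed equilibrium, Rose must be indifferent between Top and Bottom.
Rose's expected payoff from Top is 4y − 5(1−y); from Bottom it is −y − (1−y).
Setting these equal: 9y − 5 = -1, so y = 4/9.

4/9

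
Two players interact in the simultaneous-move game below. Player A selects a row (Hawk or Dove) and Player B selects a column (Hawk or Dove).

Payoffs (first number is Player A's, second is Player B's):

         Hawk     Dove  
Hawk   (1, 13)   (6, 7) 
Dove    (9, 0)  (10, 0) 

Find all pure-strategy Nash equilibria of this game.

(Hawk, Hawk): Player A prefers Dove (9 > 1) — not an equilibrium.
(Hawk, Dove): Player A prefers Dove (10 > 6); Player B prefers Hawk (13 > 7) — not an equilibrium.
(Dove, Hawk): Player A gets 9 ≥ 1 from Hawk, and Player B gets 0 ≥ 0 from Dove — Nash equilibrium.
(Dove, Dove): Player A gets 10 ≥ 6 from Hawk, and Player B gets 0 ≥ 0 from Hawk — Nash equilibrium.

(Dove, Hawk) and (Dove, Dove)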